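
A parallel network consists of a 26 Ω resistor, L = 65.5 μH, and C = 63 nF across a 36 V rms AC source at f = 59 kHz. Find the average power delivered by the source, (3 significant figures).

ω = 2πf = 370700 rad/s
X_L = ωL = 24.3 Ω
X_C = 1/(ωC) = 42.8 Ω
Parallel: admittances add. Y = 1/R + 1/(jωL) + jωC
Y = (0.0385 − j0.0178) S
|Y| = 0.0424 S → |Z| = 1/|Y| = 23.6 Ω, ∠Z = −∠Y = 24.9°
I = V/|Z| = 1.53 A
P = VI cos φ = 36 × 1.53 × cos(24.9°) = 49.8 W

49.8 W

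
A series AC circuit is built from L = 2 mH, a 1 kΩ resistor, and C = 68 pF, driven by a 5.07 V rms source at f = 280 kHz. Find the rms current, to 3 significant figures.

ω = 2πf = 1.759e+06 rad/s
X_L = ωL = 3520 Ω
X_C = 1/(ωC) = 8360 Ω
Net reactance X = X_L − X_C = -4840 Ω
Z = 1000 − j4840 Ω
|Z| = √(1000² + 4840²) = 4940 Ω
I = V/|Z| = 5.07/4940 = 1.03 mA

1.03 mA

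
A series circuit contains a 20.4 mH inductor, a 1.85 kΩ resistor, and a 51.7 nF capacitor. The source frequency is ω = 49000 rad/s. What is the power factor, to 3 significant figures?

0.950

X_L = ωL = 1000 Ω
X_C = 1/(ωC) = 395 Ω
Net reactance X = X_L − X_C = 605 Ω
Z = 1850 + j605 Ω
|Z| = √(1850² + 605²) = 1950 Ω
∠Z = arctan(605/1850) = 18.1°
cos φ = cos(18.1°) = 0.950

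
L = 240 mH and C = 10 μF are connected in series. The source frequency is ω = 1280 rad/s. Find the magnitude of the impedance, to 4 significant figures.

X_L = ωL = 307.2 Ω
X_C = 1/(ωC) = 78.12 Ω
Net reactance X = X_L − X_C = 229.1 Ω
Z = j229.1 Ω
|Z| = √(0² + 229.1²) = 229.1 Ω

229.1 Ω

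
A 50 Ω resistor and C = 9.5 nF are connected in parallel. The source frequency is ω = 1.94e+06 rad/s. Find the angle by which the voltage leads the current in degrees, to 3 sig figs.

X_C = 1/(ωC) = 54.3 Ω
Parallel: admittances add. Y = 1/R + jωC
Y = (0.0200 + j0.0184) S
|Y| = 0.0272 S → |Z| = 1/|Y| = 36.8 Ω, ∠Z = −∠Y = -42.7°

-42.7°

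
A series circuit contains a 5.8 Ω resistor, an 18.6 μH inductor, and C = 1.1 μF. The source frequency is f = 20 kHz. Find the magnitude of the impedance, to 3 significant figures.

ω = 2πf = 125700 rad/s
X_L = ωL = 2.34 Ω
X_C = 1/(ωC) = 7.23 Ω
Net reactance X = X_L − X_C = -4.90 Ω
Z = 5.80 − j4.90 Ω
|Z| = √(5.80² + 4.90²) = 7.59 Ω

7.59 Ω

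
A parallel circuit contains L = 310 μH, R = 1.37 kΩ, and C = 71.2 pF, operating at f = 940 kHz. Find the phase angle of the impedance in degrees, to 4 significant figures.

ω = 2πf = 5.906e+06 rad/s
X_L = ωL = 1831 Ω
X_C = 1/(ωC) = 2378 Ω
Parallel: admittances add. Y = 1/R + 1/(jωL) + jωC
Y = (0.0007299 − j0.0001257) S
|Y| = 0.0007407 S → |Z| = 1/|Y| = 1350 Ω, ∠Z = −∠Y = 9.767°

9.767°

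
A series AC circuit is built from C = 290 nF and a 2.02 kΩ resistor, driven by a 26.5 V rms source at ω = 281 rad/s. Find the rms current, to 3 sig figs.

X_C = 1/(ωC) = 12300 Ω
Z = 2020 − j12300 Ω
|Z| = √(2020² + 12300²) = 12400 Ω
I = V/|Z| = 26.5/12400 = 2.13 mA

2.13 mA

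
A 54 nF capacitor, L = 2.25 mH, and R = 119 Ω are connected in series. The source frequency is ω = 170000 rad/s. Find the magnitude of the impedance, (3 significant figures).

X_L = ωL = 382 Ω
X_C = 1/(ωC) = 109 Ω
Net reactance X = X_L − X_C = 274 Ω
Z = 119 + j274 Ω
|Z| = √(119² + 274²) = 298 Ω

298 Ω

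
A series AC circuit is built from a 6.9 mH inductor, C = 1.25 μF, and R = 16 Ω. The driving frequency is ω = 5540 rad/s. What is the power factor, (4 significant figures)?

0.1490

X_L = ωL = 38.23 Ω
X_C = 1/(ωC) = 144.4 Ω
Net reactance X = X_L − X_C = -106.2 Ω
Z = 16.00 − j106.2 Ω
|Z| = √(16.00² + 106.2²) = 107.4 Ω
∠Z = arctan(-106.2/16.00) = -81.43°
cos φ = cos(-81.43°) = 0.1490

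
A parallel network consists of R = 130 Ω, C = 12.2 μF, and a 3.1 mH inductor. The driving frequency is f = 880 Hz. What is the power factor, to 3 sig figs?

ω = 2πf = 5529 rad/s
X_L = ωL = 17.1 Ω
X_C = 1/(ωC) = 14.8 Ω
Parallel: admittances add. Y = 1/R + 1/(jωL) + jωC
Y = (0.00769 + j0.00912) S
|Y| = 0.0119 S → |Z| = 1/|Y| = 83.8 Ω, ∠Z = −∠Y = -49.8°
cos φ = cos(-49.8°) = 0.645

0.645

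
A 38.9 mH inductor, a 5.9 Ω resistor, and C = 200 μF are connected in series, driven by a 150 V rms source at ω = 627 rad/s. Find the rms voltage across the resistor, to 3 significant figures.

50.7 V

X_L = ωL = 24.4 Ω
X_C = 1/(ωC) = 7.97 Ω
Net reactance X = X_L − X_C = 16.4 Ω
Z = 5.90 + j16.4 Ω
|Z| = √(5.90² + 16.4²) = 17.4 Ω
I = V/|Z| = 8.60 A
V_R = I·|Z_R| = 8.60 × 5.90 = 50.7 V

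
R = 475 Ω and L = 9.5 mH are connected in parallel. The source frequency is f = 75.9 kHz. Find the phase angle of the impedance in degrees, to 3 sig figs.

5.99°

ω = 2πf = 476900 rad/s
X_L = ωL = 4530 Ω
Parallel: admittances add. Y = 1/R + 1/(jωL)
Y = (0.00211 − j0.000221) S
|Y| = 0.00212 S → |Z| = 1/|Y| = 472 Ω, ∠Z = −∠Y = 5.99°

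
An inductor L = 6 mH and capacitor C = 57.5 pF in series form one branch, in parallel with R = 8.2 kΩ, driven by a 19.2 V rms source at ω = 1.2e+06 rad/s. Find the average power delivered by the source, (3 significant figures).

45.0 mW

X_L = ωL = 7200 Ω
X_C = 1/(ωC) = 14500 Ω
Branch 1: Z₁ = R = 8200 Ω
Branch 2 (series LC): Z₂ = j(X_L − X_C) = −j7290 Ω
Parallel: Z = Z₁Z₂/(Z₁+Z₂), |Z| = 5450 Ω, ∠Z = -48.4°
I = V/|Z| = 3.52 mA
P = VI cos φ = 19.2 × 0.00352 × cos(-48.4°) = 45.0 mW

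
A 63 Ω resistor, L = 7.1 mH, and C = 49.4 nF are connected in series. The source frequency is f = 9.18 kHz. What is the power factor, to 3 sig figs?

0.732

ω = 2πf = 57680 rad/s
X_L = ωL = 410 Ω
X_C = 1/(ωC) = 351 Ω
Net reactance X = X_L − X_C = 58.6 Ω
Z = 63.0 + j58.6 Ω
|Z| = √(63.0² + 58.6²) = 86.0 Ω
∠Z = arctan(58.6/63.0) = 42.9°
cos φ = cos(42.9°) = 0.732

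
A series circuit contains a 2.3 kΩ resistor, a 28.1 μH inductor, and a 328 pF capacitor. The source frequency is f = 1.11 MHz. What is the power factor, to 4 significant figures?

0.9945

ω = 2πf = 6.974e+06 rad/s
X_L = ωL = 196.0 Ω
X_C = 1/(ωC) = 437.1 Ω
Net reactance X = X_L − X_C = -241.2 Ω
Z = 2300 − j241.2 Ω
|Z| = √(2300² + 241.2²) = 2313 Ω
∠Z = arctan(-241.2/2300) = -5.986°
cos φ = cos(-5.986°) = 0.9945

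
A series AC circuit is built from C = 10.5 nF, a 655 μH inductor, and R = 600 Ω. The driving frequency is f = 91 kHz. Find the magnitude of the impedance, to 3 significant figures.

ω = 2πf = 571800 rad/s
X_L = ωL = 375 Ω
X_C = 1/(ωC) = 167 Ω
Net reactance X = X_L − X_C = 208 Ω
Z = 600 + j208 Ω
|Z| = √(600² + 208²) = 635 Ω

635 Ω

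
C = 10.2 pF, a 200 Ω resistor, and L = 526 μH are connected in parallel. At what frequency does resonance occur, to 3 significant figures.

2.17 MHz

ω₀ = 1/√(LC) = 1/√(0.000526 × 1.02e-11) = 1.365e+07 rad/s
f₀ = ω₀/(2π) = 2.17 MHz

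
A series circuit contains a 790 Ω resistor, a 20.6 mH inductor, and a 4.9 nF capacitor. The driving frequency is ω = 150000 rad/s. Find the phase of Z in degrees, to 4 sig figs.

65.45°

X_L = ωL = 3090 Ω
X_C = 1/(ωC) = 1361 Ω
Net reactance X = X_L − X_C = 1729 Ω
Z = 790.0 + j1729 Ω
|Z| = √(790.0² + 1729²) = 1901 Ω
∠Z = arctan(1729/790.0) = 65.45°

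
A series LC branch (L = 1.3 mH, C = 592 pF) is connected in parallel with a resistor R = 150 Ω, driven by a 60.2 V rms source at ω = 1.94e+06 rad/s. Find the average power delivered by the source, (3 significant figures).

24.2 W

X_L = ωL = 2520 Ω
X_C = 1/(ωC) = 871 Ω
Branch 1: Z₁ = R = 150 Ω
Branch 2 (series LC): Z₂ = j(X_L − X_C) = j1650 Ω
Parallel: Z = Z₁Z₂/(Z₁+Z₂), |Z| = 149 Ω, ∠Z = 5.19°
I = V/|Z| = 403 mA
P = VI cos φ = 60.2 × 0.403 × cos(5.19°) = 24.2 W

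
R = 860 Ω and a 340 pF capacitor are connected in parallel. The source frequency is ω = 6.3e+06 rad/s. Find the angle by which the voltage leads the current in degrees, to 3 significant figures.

-61.5°

X_C = 1/(ωC) = 467 Ω
Parallel: admittances add. Y = 1/R + jωC
Y = (0.00116 + j0.00214) S
|Y| = 0.00244 S → |Z| = 1/|Y| = 410 Ω, ∠Z = −∠Y = -61.5°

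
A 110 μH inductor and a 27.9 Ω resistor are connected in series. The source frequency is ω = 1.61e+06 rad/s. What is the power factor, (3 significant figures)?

X_L = ωL = 177 Ω
Z = 27.9 + j177 Ω
|Z| = √(27.9² + 177²) = 179 Ω
∠Z = arctan(177/27.9) = 81.0°
cos φ = cos(81.0°) = 0.156

0.156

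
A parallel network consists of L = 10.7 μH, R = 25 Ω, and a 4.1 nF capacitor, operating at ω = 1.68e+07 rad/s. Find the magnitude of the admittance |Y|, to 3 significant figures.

74.9 mS

X_L = ωL = 180 Ω
X_C = 1/(ωC) = 14.5 Ω
Parallel: admittances add. Y = 1/R + 1/(jωL) + jωC
Y = (0.0400 + j0.0633) S
|Y| = 0.0749 S → |Z| = 1/|Y| = 13.4 Ω, ∠Z = −∠Y = -57.7°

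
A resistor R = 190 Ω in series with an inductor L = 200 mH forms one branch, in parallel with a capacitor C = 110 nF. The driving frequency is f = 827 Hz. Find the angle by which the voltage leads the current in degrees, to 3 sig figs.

ω = 2πf = 5196 rad/s
X_L = ωL = 1040 Ω
X_C = 1/(ωC) = 1750 Ω
Branch 1 (R+jX_L): Z₁ = 190 + j1040 Ω, |Z₁| = 1060 Ω
Branch 2 (−jX_C): Z₂ = −j1750 Ω
Parallel: Z = Z₁Z₂/(Z₁+Z₂), |Z| = 2510 Ω, ∠Z = 64.7°

64.7°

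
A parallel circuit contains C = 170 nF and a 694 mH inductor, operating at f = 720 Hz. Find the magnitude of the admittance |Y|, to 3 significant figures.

451 μS

ω = 2πf = 4524 rad/s
X_L = ωL = 3140 Ω
X_C = 1/(ωC) = 1300 Ω
Parallel: admittances add. Y = 1/(jωL) + jωC
Y = (0 + j0.000451) S
|Y| = 0.000451 S → |Z| = 1/|Y| = 2220 Ω, ∠Z = −∠Y = -90.0°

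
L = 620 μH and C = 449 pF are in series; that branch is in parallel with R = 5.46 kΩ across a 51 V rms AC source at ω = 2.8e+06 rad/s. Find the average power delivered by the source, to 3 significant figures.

476 mW

X_L = ωL = 1740 Ω
X_C = 1/(ωC) = 795 Ω
Branch 1: Z₁ = R = 5460 Ω
Branch 2 (series LC): Z₂ = j(X_L − X_C) = j941 Ω
Parallel: Z = Z₁Z₂/(Z₁+Z₂), |Z| = 927 Ω, ∠Z = 80.2°
I = V/|Z| = 55.0 mA
P = VI cos φ = 51 × 0.0550 × cos(80.2°) = 476 mW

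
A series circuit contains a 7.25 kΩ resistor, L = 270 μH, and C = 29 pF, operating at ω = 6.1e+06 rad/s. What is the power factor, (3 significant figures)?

0.875

X_L = ωL = 1650 Ω
X_C = 1/(ωC) = 5650 Ω
Net reactance X = X_L − X_C = -4010 Ω
Z = 7250 − j4010 Ω
|Z| = √(7250² + 4010²) = 8280 Ω
∠Z = arctan(-4010/7250) = -28.9°
cos φ = cos(-28.9°) = 0.875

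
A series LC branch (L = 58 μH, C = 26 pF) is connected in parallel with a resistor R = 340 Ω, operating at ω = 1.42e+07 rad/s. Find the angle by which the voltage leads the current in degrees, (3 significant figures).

-10.2°

X_L = ωL = 824 Ω
X_C = 1/(ωC) = 2710 Ω
Branch 1: Z₁ = R = 340 Ω
Branch 2 (series LC): Z₂ = j(X_L − X_C) = −j1880 Ω
Parallel: Z = Z₁Z₂/(Z₁+Z₂), |Z| = 335 Ω, ∠Z = -10.2°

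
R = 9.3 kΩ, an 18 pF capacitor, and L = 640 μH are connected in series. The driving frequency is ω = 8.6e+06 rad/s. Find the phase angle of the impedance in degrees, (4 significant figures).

X_L = ωL = 5504 Ω
X_C = 1/(ωC) = 6460 Ω
Net reactance X = X_L − X_C = -955.9 Ω
Z = 9300 − j955.9 Ω
|Z| = √(9300² + 955.9²) = 9349 Ω
∠Z = arctan(-955.9/9300) = -5.869°

-5.869°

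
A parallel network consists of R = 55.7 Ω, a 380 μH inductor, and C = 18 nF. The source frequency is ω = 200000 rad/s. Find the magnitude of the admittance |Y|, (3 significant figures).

X_L = ωL = 76.0 Ω
X_C = 1/(ωC) = 278 Ω
Parallel: admittances add. Y = 1/R + 1/(jωL) + jωC
Y = (0.0180 − j0.00956) S
|Y| = 0.0203 S → |Z| = 1/|Y| = 49.2 Ω, ∠Z = −∠Y = 28.0°

20.3 mS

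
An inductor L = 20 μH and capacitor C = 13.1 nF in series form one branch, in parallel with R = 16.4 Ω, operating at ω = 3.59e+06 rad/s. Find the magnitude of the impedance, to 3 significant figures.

X_L = ωL = 71.8 Ω
X_C = 1/(ωC) = 21.3 Ω
Branch 1: Z₁ = R = 16.4 Ω
Branch 2 (series LC): Z₂ = j(X_L − X_C) = j50.5 Ω
Parallel: Z = Z₁Z₂/(Z₁+Z₂), |Z| = 15.6 Ω, ∠Z = 18.0°

15.6 Ω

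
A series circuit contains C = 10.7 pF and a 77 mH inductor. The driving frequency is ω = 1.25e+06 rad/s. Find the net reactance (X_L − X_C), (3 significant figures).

X_L = ωL = 96200 Ω
X_C = 1/(ωC) = 74800 Ω
X = 96200 − 74800 = 21500 Ω

21500 Ω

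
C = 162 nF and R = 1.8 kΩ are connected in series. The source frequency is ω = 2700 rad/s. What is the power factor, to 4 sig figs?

X_C = 1/(ωC) = 2286 Ω
Z = 1800 − j2286 Ω
|Z| = √(1800² + 2286²) = 2910 Ω
∠Z = arctan(-2286/1800) = -51.79°
cos φ = cos(-51.79°) = 0.6186

0.6186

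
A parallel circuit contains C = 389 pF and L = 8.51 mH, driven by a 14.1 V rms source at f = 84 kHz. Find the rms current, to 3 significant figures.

244 μA

ω = 2πf = 527800 rad/s
X_L = ωL = 4490 Ω
X_C = 1/(ωC) = 4870 Ω
Parallel: admittances add. Y = 1/(jωL) + jωC
Y = (0 − j1.73e-05) S
|Y| = 1.73e-05 S → |Z| = 1/|Y| = 57700 Ω, ∠Z = −∠Y = 90.0°
I = V/|Z| = 14.1/57700 = 244 μA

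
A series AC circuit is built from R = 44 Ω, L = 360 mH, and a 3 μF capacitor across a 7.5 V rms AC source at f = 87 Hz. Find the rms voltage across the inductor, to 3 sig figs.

3.55 V

ω = 2πf = 546.6 rad/s
X_L = ωL = 197 Ω
X_C = 1/(ωC) = 610 Ω
Net reactance X = X_L − X_C = -413 Ω
Z = 44.0 − j413 Ω
|Z| = √(44.0² + 413²) = 415 Ω
I = V/|Z| = 18.1 mA
V_L = I·|Z_L| = 0.0181 × 197 = 3.55 V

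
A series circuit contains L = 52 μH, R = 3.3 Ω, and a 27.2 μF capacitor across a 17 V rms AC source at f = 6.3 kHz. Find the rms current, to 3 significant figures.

4.87 A

ω = 2πf = 39580 rad/s
X_L = ωL = 2.06 Ω
X_C = 1/(ωC) = 0.929 Ω
Net reactance X = X_L − X_C = 1.13 Ω
Z = 3.30 + j1.13 Ω
|Z| = √(3.30² + 1.13²) = 3.49 Ω
I = V/|Z| = 17/3.49 = 4.87 A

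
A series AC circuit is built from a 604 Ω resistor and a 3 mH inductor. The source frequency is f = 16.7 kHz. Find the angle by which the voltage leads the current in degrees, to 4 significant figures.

27.53°

ω = 2πf = 104900 rad/s
X_L = ωL = 314.8 Ω
Z = 604.0 + j314.8 Ω
|Z| = √(604.0² + 314.8²) = 681.1 Ω
∠Z = arctan(314.8/604.0) = 27.53°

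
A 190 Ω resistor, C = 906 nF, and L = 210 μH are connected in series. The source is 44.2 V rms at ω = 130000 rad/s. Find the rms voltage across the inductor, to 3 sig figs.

6.32 V

X_L = ωL = 27.3 Ω
X_C = 1/(ωC) = 8.49 Ω
Net reactance X = X_L − X_C = 18.8 Ω
Z = 190 + j18.8 Ω
|Z| = √(190² + 18.8²) = 191 Ω
I = V/|Z| = 231 mA
V_L = I·|Z_L| = 0.231 × 27.3 = 6.32 V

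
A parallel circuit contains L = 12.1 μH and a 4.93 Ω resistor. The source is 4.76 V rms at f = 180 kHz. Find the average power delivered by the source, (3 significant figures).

4.60 W

ω = 2πf = 1.131e+06 rad/s
X_L = ωL = 13.7 Ω
Parallel: admittances add. Y = 1/R + 1/(jωL)
Y = (0.203 − j0.0731) S
|Y| = 0.216 S → |Z| = 1/|Y| = 4.64 Ω, ∠Z = −∠Y = 19.8°
I = V/|Z| = 1.03 A
P = VI cos φ = 4.76 × 1.03 × cos(19.8°) = 4.60 W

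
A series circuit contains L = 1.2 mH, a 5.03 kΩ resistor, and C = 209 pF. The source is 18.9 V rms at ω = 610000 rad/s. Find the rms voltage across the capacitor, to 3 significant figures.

X_L = ωL = 732 Ω
X_C = 1/(ωC) = 7840 Ω
Net reactance X = X_L − X_C = -7110 Ω
Z = 5030 − j7110 Ω
|Z| = √(5030² + 7110²) = 8710 Ω
I = V/|Z| = 2.17 mA
V_C = I·|Z_C| = 0.00217 × 7840 = 17.0 V

17.0 V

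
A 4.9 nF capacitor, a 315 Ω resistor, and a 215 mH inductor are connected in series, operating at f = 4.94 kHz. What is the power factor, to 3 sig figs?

0.955

ω = 2πf = 31040 rad/s
X_L = ωL = 6670 Ω
X_C = 1/(ωC) = 6580 Ω
Net reactance X = X_L − X_C = 98.4 Ω
Z = 315 + j98.4 Ω
|Z| = √(315² + 98.4²) = 330 Ω
∠Z = arctan(98.4/315) = 17.3°
cos φ = cos(17.3°) = 0.955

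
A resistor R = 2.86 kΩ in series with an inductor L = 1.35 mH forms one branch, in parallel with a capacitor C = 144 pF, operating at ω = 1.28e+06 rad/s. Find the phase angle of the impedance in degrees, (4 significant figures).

X_L = ωL = 1728 Ω
X_C = 1/(ωC) = 5425 Ω
Branch 1 (R+jX_L): Z₁ = 2860 + j1728 Ω, |Z₁| = 3341 Ω
Branch 2 (−jX_C): Z₂ = −j5425 Ω
Parallel: Z = Z₁Z₂/(Z₁+Z₂), |Z| = 3878 Ω, ∠Z = -6.583°

-6.583°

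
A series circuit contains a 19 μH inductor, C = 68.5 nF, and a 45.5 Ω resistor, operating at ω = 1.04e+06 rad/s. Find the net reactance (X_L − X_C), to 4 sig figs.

X_L = ωL = 19.76 Ω
X_C = 1/(ωC) = 14.04 Ω
X = 19.76 − 14.04 = 5.723 Ω

5.723 Ω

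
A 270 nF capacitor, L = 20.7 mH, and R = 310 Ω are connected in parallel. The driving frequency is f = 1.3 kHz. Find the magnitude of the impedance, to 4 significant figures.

ω = 2πf = 8168 rad/s
X_L = ωL = 169.1 Ω
X_C = 1/(ωC) = 453.4 Ω
Parallel: admittances add. Y = 1/R + 1/(jωL) + jωC
Y = (0.003226 − j0.003709) S
|Y| = 0.004915 S → |Z| = 1/|Y| = 203.4 Ω, ∠Z = −∠Y = 48.99°

203.4 Ω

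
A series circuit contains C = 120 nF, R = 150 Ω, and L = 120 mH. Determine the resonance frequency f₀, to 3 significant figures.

1.33 kHz

ω₀ = 1/√(LC) = 1/√(0.12 × 1.2e-07) = 8333 rad/s
f₀ = ω₀/(2π) = 1.33 kHz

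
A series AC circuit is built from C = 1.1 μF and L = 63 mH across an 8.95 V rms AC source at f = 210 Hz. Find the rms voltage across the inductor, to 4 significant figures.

ω = 2πf = 1319 rad/s
X_L = ωL = 83.13 Ω
X_C = 1/(ωC) = 689.0 Ω
Net reactance X = X_L − X_C = -605.9 Ω
Z = − j605.9 Ω
|Z| = √(0² + 605.9²) = 605.9 Ω
I = V/|Z| = 14.77 mA
V_L = I·|Z_L| = 0.01477 × 83.13 = 1.228 V

1.228 V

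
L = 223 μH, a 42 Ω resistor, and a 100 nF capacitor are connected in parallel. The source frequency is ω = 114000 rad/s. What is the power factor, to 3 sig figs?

X_L = ωL = 25.4 Ω
X_C = 1/(ωC) = 87.7 Ω
Parallel: admittances add. Y = 1/R + 1/(jωL) + jωC
Y = (0.0238 − j0.0279) S
|Y| = 0.0367 S → |Z| = 1/|Y| = 27.2 Ω, ∠Z = −∠Y = 49.6°
cos φ = cos(49.6°) = 0.649

0.649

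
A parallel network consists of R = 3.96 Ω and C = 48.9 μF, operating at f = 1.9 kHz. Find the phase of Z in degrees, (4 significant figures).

-66.61°

ω = 2πf = 11940 rad/s
X_C = 1/(ωC) = 1.713 Ω
Parallel: admittances add. Y = 1/R + jωC
Y = (0.2525 + j0.5838) S
|Y| = 0.6360 S → |Z| = 1/|Y| = 1.572 Ω, ∠Z = −∠Y = -66.61°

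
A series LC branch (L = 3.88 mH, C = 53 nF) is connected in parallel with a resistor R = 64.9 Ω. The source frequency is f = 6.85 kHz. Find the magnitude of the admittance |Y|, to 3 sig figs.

15.8 mS

ω = 2πf = 43040 rad/s
X_L = ωL = 167 Ω
X_C = 1/(ωC) = 438 Ω
Branch 1: Z₁ = R = 64.9 Ω
Branch 2 (series LC): Z₂ = j(X_L − X_C) = −j271 Ω
Parallel: Z = Z₁Z₂/(Z₁+Z₂), |Z| = 63.1 Ω, ∠Z = -13.4°
|Y| = 1/|Z| = 15.8 mS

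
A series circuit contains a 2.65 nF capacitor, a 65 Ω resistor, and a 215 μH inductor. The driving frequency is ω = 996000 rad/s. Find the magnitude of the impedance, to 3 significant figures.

177 Ω

X_L = ωL = 214 Ω
X_C = 1/(ωC) = 379 Ω
Net reactance X = X_L − X_C = -165 Ω
Z = 65.0 − j165 Ω
|Z| = √(65.0² + 165²) = 177 Ω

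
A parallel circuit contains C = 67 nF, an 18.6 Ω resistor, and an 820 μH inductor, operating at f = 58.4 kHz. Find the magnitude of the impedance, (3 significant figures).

17.3 Ω

ω = 2πf = 366900 rad/s
X_L = ωL = 301 Ω
X_C = 1/(ωC) = 40.7 Ω
Parallel: admittances add. Y = 1/R + 1/(jωL) + jωC
Y = (0.0538 + j0.0213) S
|Y| = 0.0578 S → |Z| = 1/|Y| = 17.3 Ω, ∠Z = −∠Y = -21.6°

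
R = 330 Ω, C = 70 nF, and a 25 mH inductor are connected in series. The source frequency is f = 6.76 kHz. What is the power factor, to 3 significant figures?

ω = 2πf = 42470 rad/s
X_L = ωL = 1060 Ω
X_C = 1/(ωC) = 336 Ω
Net reactance X = X_L − X_C = 726 Ω
Z = 330 + j726 Ω
|Z| = √(330² + 726²) = 797 Ω
∠Z = arctan(726/330) = 65.5°
cos φ = cos(65.5°) = 0.414

0.414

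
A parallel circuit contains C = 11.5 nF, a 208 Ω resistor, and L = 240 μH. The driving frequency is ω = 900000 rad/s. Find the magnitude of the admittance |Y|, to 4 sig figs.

X_L = ωL = 216.0 Ω
X_C = 1/(ωC) = 96.62 Ω
Parallel: admittances add. Y = 1/R + 1/(jωL) + jωC
Y = (0.004808 + j0.005720) S
|Y| = 0.007472 S → |Z| = 1/|Y| = 133.8 Ω, ∠Z = −∠Y = -49.95°

7.472 mS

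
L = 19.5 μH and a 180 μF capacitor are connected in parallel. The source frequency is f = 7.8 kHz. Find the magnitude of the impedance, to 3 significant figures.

ω = 2πf = 49010 rad/s
X_L = ωL = 0.956 Ω
X_C = 1/(ωC) = 0.113 Ω
Parallel: admittances add. Y = 1/(jωL) + jωC
Y = (0 + j7.78) S
|Y| = 7.78 S → |Z| = 1/|Y| = 0.129 Ω, ∠Z = −∠Y = -90.0°

0.129 Ω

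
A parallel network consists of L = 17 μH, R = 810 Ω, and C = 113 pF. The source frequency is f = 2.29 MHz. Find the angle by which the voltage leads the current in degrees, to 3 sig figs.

63.4°

ω = 2πf = 1.439e+07 rad/s
X_L = ωL = 245 Ω
X_C = 1/(ωC) = 615 Ω
Parallel: admittances add. Y = 1/R + 1/(jωL) + jωC
Y = (0.00123 − j0.00246) S
|Y| = 0.00275 S → |Z| = 1/|Y| = 363 Ω, ∠Z = −∠Y = 63.4°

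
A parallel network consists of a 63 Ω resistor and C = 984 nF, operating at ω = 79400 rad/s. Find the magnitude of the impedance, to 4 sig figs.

X_C = 1/(ωC) = 12.80 Ω
Parallel: admittances add. Y = 1/R + jωC
Y = (0.01587 + j0.07813) S
|Y| = 0.07973 S → |Z| = 1/|Y| = 12.54 Ω, ∠Z = −∠Y = -78.52°

12.54 Ω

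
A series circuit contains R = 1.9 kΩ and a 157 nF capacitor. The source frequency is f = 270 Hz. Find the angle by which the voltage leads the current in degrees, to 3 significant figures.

-63.2°

ω = 2πf = 1696 rad/s
X_C = 1/(ωC) = 3750 Ω
Z = 1900 − j3750 Ω
|Z| = √(1900² + 3750²) = 4210 Ω
∠Z = arctan(-3750/1900) = -63.2°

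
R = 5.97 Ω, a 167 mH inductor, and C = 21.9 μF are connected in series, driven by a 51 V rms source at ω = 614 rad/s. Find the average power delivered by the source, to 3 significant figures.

18.7 W

X_L = ωL = 103 Ω
X_C = 1/(ωC) = 74.4 Ω
Net reactance X = X_L − X_C = 28.2 Ω
Z = 5.97 + j28.2 Ω
|Z| = √(5.97² + 28.2²) = 28.8 Ω
∠Z = arctan(28.2/5.97) = 78.0°
I = V/|Z| = 1.77 A
P = VI cos φ = 51 × 1.77 × cos(78.0°) = 18.7 W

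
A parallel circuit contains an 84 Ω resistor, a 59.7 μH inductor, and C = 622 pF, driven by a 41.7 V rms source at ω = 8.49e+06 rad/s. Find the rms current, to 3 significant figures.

X_L = ωL = 507 Ω
X_C = 1/(ωC) = 189 Ω
Parallel: admittances add. Y = 1/R + 1/(jωL) + jωC
Y = (0.0119 + j0.00331) S
|Y| = 0.0124 S → |Z| = 1/|Y| = 80.9 Ω, ∠Z = −∠Y = -15.5°
I = V/|Z| = 41.7/80.9 = 515 mA

515 mA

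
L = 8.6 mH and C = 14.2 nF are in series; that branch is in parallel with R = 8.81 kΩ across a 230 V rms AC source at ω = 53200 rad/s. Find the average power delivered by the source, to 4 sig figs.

6.005 W

X_L = ωL = 457.5 Ω
X_C = 1/(ωC) = 1324 Ω
Branch 1: Z₁ = R = 8810 Ω
Branch 2 (series LC): Z₂ = j(X_L − X_C) = −j866.2 Ω
Parallel: Z = Z₁Z₂/(Z₁+Z₂), |Z| = 862.1 Ω, ∠Z = -84.38°
I = V/|Z| = 266.8 mA
P = VI cos φ = 230 × 0.2668 × cos(-84.38°) = 6.005 W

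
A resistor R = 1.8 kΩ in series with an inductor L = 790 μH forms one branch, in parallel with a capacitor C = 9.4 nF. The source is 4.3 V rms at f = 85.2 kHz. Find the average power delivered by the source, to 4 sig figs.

9.735 mW

ω = 2πf = 535300 rad/s
X_L = ωL = 422.9 Ω
X_C = 1/(ωC) = 198.7 Ω
Branch 1 (R+jX_L): Z₁ = 1800 + j422.9 Ω, |Z₁| = 1849 Ω
Branch 2 (−jX_C): Z₂ = −j198.7 Ω
Parallel: Z = Z₁Z₂/(Z₁+Z₂), |Z| = 202.6 Ω, ∠Z = -83.88°
I = V/|Z| = 21.23 mA
P = VI cos φ = 4.3 × 0.02123 × cos(-83.88°) = 9.735 mW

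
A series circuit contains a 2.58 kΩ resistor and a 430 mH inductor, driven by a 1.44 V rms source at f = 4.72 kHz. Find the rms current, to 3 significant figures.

111 μA

ω = 2πf = 29660 rad/s
X_L = ωL = 12800 Ω
Z = 2580 + j12800 Ω
|Z| = √(2580² + 12800²) = 13000 Ω
I = V/|Z| = 1.44/13000 = 111 μA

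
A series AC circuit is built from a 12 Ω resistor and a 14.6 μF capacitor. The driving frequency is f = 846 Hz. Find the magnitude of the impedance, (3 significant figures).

17.6 Ω

ω = 2πf = 5316 rad/s
X_C = 1/(ωC) = 12.9 Ω
Z = 12.0 − j12.9 Ω
|Z| = √(12.0² + 12.9²) = 17.6 Ω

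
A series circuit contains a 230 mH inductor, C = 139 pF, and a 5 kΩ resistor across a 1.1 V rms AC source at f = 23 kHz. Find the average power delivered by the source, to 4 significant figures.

ω = 2πf = 144500 rad/s
X_L = ωL = 33240 Ω
X_C = 1/(ωC) = 49780 Ω
Net reactance X = X_L − X_C = -16540 Ω
Z = 5000 − j16540 Ω
|Z| = √(5000² + 16540²) = 17280 Ω
∠Z = arctan(-16540/5000) = -73.18°
I = V/|Z| = 63.64 μA
P = VI cos φ = 1.1 × 6.364e-05 × cos(-73.18°) = 20.25 μW

20.25 μW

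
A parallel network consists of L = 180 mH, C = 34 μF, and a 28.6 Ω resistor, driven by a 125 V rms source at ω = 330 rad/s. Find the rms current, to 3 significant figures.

4.43 A

X_L = ωL = 59.4 Ω
X_C = 1/(ωC) = 89.1 Ω
Parallel: admittances add. Y = 1/R + 1/(jωL) + jωC
Y = (0.0350 − j0.00562) S
|Y| = 0.0354 S → |Z| = 1/|Y| = 28.2 Ω, ∠Z = −∠Y = 9.12°
I = V/|Z| = 125/28.2 = 4.43 A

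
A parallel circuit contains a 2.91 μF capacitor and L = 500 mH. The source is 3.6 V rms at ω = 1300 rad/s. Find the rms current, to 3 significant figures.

8.08 mA

X_L = ωL = 650 Ω
X_C = 1/(ωC) = 264 Ω
Parallel: admittances add. Y = 1/(jωL) + jωC
Y = (0 + j0.00224) S
|Y| = 0.00224 S → |Z| = 1/|Y| = 446 Ω, ∠Z = −∠Y = -90.0°
I = V/|Z| = 3.6/446 = 8.08 mA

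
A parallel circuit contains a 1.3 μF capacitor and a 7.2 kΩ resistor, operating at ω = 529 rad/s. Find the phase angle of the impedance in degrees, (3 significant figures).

X_C = 1/(ωC) = 1450 Ω
Parallel: admittances add. Y = 1/R + jωC
Y = (0.000139 + j0.000688) S
|Y| = 0.000702 S → |Z| = 1/|Y| = 1430 Ω, ∠Z = −∠Y = -78.6°

-78.6°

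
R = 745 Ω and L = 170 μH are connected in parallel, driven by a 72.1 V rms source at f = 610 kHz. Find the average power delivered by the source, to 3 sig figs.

ω = 2πf = 3.833e+06 rad/s
X_L = ωL = 652 Ω
Parallel: admittances add. Y = 1/R + 1/(jωL)
Y = (0.00134 − j0.00153) S
|Y| = 0.00204 S → |Z| = 1/|Y| = 490 Ω, ∠Z = −∠Y = 48.8°
I = V/|Z| = 147 mA
P = VI cos φ = 72.1 × 0.147 × cos(48.8°) = 6.98 W

6.98 W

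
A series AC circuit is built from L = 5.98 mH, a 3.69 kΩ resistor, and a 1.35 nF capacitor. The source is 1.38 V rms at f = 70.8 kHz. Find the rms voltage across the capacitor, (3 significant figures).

0.601 V

ω = 2πf = 444800 rad/s
X_L = ωL = 2660 Ω
X_C = 1/(ωC) = 1670 Ω
Net reactance X = X_L − X_C = 995 Ω
Z = 3690 + j995 Ω
|Z| = √(3690² + 995²) = 3820 Ω
I = V/|Z| = 361 μA
V_C = I·|Z_C| = 0.000361 × 1670 = 0.601 V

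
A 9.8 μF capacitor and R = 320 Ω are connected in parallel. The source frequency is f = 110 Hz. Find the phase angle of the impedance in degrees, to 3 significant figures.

-65.2°

ω = 2πf = 691.2 rad/s
X_C = 1/(ωC) = 148 Ω
Parallel: admittances add. Y = 1/R + jωC
Y = (0.00313 + j0.00677) S
|Y| = 0.00746 S → |Z| = 1/|Y| = 134 Ω, ∠Z = −∠Y = -65.2°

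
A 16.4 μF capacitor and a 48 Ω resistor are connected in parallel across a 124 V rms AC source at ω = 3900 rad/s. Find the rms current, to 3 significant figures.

X_C = 1/(ωC) = 15.6 Ω
Parallel: admittances add. Y = 1/R + jωC
Y = (0.0208 + j0.0640) S
|Y| = 0.0673 S → |Z| = 1/|Y| = 14.9 Ω, ∠Z = −∠Y = -72.0°
I = V/|Z| = 124/14.9 = 8.34 A

8.34 A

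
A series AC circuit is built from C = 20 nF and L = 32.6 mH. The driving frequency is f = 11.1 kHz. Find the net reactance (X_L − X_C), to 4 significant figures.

ω = 2πf = 69740 rad/s
X_L = ωL = 2274 Ω
X_C = 1/(ωC) = 716.9 Ω
X = 2274 − 716.9 = 1557 Ω

1557 Ω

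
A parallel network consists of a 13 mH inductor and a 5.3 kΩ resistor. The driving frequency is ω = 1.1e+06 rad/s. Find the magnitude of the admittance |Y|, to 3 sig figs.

201 μS

X_L = ωL = 14300 Ω
Parallel: admittances add. Y = 1/R + 1/(jωL)
Y = (0.000189 − j6.99e-05) S
|Y| = 0.000201 S → |Z| = 1/|Y| = 4970 Ω, ∠Z = −∠Y = 20.3°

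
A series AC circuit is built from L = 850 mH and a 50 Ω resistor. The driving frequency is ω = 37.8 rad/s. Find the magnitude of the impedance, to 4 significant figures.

59.43 Ω

X_L = ωL = 32.13 Ω
Z = 50.00 + j32.13 Ω
|Z| = √(50.00² + 32.13²) = 59.43 Ω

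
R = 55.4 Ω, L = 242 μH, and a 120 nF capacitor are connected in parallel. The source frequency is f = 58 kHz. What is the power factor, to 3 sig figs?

0.487

ω = 2πf = 364400 rad/s
X_L = ωL = 88.2 Ω
X_C = 1/(ωC) = 22.9 Ω
Parallel: admittances add. Y = 1/R + 1/(jωL) + jωC
Y = (0.0181 + j0.0324) S
|Y| = 0.0371 S → |Z| = 1/|Y| = 27.0 Ω, ∠Z = −∠Y = -60.9°
cos φ = cos(-60.9°) = 0.487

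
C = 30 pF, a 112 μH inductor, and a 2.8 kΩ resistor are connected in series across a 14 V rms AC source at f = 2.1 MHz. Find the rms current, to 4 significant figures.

4.682 mA

ω = 2πf = 1.319e+07 rad/s
X_L = ωL = 1478 Ω
X_C = 1/(ωC) = 2526 Ω
Net reactance X = X_L − X_C = -1048 Ω
Z = 2800 − j1048 Ω
|Z| = √(2800² + 1048²) = 2990 Ω
I = V/|Z| = 14/2990 = 4.682 mA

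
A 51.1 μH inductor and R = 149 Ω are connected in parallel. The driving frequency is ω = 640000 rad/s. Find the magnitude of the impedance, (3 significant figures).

31.9 Ω

X_L = ωL = 32.7 Ω
Parallel: admittances add. Y = 1/R + 1/(jωL)
Y = (0.00671 − j0.0306) S
|Y| = 0.0313 S → |Z| = 1/|Y| = 31.9 Ω, ∠Z = −∠Y = 77.6°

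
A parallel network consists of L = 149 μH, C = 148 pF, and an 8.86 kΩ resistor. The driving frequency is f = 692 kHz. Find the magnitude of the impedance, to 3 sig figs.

1100 Ω

ω = 2πf = 4.348e+06 rad/s
X_L = ωL = 648 Ω
X_C = 1/(ωC) = 1550 Ω
Parallel: admittances add. Y = 1/R + 1/(jωL) + jωC
Y = (0.000113 − j0.000900) S
|Y| = 0.000907 S → |Z| = 1/|Y| = 1100 Ω, ∠Z = −∠Y = 82.9°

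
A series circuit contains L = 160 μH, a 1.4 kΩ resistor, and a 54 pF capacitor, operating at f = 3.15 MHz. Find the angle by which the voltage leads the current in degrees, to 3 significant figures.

57.9°

ω = 2πf = 1.979e+07 rad/s
X_L = ωL = 3170 Ω
X_C = 1/(ωC) = 936 Ω
Net reactance X = X_L − X_C = 2230 Ω
Z = 1400 + j2230 Ω
|Z| = √(1400² + 2230²) = 2630 Ω
∠Z = arctan(2230/1400) = 57.9°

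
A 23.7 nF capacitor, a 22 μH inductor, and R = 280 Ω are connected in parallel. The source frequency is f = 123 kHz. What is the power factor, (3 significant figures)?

ω = 2πf = 772800 rad/s
X_L = ωL = 17.0 Ω
X_C = 1/(ωC) = 54.6 Ω
Parallel: admittances add. Y = 1/R + 1/(jωL) + jωC
Y = (0.00357 − j0.0405) S
|Y| = 0.0407 S → |Z| = 1/|Y| = 24.6 Ω, ∠Z = −∠Y = 85.0°
cos φ = cos(85.0°) = 0.0878

0.0878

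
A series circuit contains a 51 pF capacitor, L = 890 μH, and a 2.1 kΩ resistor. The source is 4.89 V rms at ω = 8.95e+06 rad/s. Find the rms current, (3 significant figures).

796 μA

X_L = ωL = 7970 Ω
X_C = 1/(ωC) = 2190 Ω
Net reactance X = X_L − X_C = 5770 Ω
Z = 2100 + j5770 Ω
|Z| = √(2100² + 5770²) = 6140 Ω
I = V/|Z| = 4.89/6140 = 796 μA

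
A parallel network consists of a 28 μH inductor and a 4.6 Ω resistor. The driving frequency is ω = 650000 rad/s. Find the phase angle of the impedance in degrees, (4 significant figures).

X_L = ωL = 18.20 Ω
Parallel: admittances add. Y = 1/R + 1/(jωL)
Y = (0.2174 − j0.05495) S
|Y| = 0.2242 S → |Z| = 1/|Y| = 4.460 Ω, ∠Z = −∠Y = 14.18°

14.18°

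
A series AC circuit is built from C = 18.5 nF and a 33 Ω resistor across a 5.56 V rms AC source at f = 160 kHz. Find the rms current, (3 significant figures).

ω = 2πf = 1.005e+06 rad/s
X_C = 1/(ωC) = 53.8 Ω
Z = 33.0 − j53.8 Ω
|Z| = √(33.0² + 53.8²) = 63.1 Ω
I = V/|Z| = 5.56/63.1 = 88.1 mA

88.1 mA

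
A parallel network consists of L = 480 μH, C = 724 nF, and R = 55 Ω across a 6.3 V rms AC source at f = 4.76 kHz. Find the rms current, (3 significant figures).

ω = 2πf = 29910 rad/s
X_L = ωL = 14.4 Ω
X_C = 1/(ωC) = 46.2 Ω
Parallel: admittances add. Y = 1/R + 1/(jωL) + jωC
Y = (0.0182 − j0.0480) S
|Y| = 0.0513 S → |Z| = 1/|Y| = 19.5 Ω, ∠Z = −∠Y = 69.3°
I = V/|Z| = 6.3/19.5 = 323 mA

323 mA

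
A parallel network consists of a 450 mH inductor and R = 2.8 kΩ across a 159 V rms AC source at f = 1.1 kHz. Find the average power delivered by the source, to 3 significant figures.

ω = 2πf = 6912 rad/s
X_L = ωL = 3110 Ω
Parallel: admittances add. Y = 1/R + 1/(jωL)
Y = (0.000357 − j0.000322) S
|Y| = 0.000481 S → |Z| = 1/|Y| = 2080 Ω, ∠Z = −∠Y = 42.0°
I = V/|Z| = 76.4 mA
P = VI cos φ = 159 × 0.0764 × cos(42.0°) = 9.03 W

9.03 W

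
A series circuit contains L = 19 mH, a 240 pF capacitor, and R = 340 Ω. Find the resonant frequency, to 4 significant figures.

74.53 kHz

ω₀ = 1/√(LC) = 1/√(0.019 × 2.4e-10) = 468300 rad/s
f₀ = ω₀/(2π) = 74.53 kHz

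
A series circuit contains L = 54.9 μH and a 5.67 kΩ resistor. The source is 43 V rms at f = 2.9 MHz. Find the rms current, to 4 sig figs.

7.468 mA

ω = 2πf = 1.822e+07 rad/s
X_L = ωL = 1000 Ω
Z = 5670 + j1000 Ω
|Z| = √(5670² + 1000²) = 5758 Ω
I = V/|Z| = 43/5758 = 7.468 mA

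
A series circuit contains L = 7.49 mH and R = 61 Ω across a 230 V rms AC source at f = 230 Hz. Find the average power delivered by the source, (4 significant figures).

840.7 W

ω = 2πf = 1445 rad/s
X_L = ωL = 10.82 Ω
Z = 61.00 + j10.82 Ω
|Z| = √(61.00² + 10.82²) = 61.95 Ω
∠Z = arctan(10.82/61.00) = 10.06°
I = V/|Z| = 3.712 A
P = VI cos φ = 230 × 3.712 × cos(10.06°) = 840.7 W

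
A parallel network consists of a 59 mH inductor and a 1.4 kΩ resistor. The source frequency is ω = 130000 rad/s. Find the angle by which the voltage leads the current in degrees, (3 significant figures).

10.3°

X_L = ωL = 7670 Ω
Parallel: admittances add. Y = 1/R + 1/(jωL)
Y = (0.000714 − j0.000130) S
|Y| = 0.000726 S → |Z| = 1/|Y| = 1380 Ω, ∠Z = −∠Y = 10.3°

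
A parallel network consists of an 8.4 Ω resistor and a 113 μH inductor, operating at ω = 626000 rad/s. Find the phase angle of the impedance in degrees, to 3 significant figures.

6.77°

X_L = ωL = 70.7 Ω
Parallel: admittances add. Y = 1/R + 1/(jωL)
Y = (0.119 − j0.0141) S
|Y| = 0.120 S → |Z| = 1/|Y| = 8.34 Ω, ∠Z = −∠Y = 6.77°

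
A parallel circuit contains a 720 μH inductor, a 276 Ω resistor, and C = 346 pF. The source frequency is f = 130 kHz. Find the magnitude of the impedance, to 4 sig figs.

ω = 2πf = 816800 rad/s
X_L = ωL = 588.1 Ω
X_C = 1/(ωC) = 3538 Ω
Parallel: admittances add. Y = 1/R + 1/(jωL) + jωC
Y = (0.003623 − j0.001418) S
|Y| = 0.003891 S → |Z| = 1/|Y| = 257.0 Ω, ∠Z = −∠Y = 21.37°

257.0 Ω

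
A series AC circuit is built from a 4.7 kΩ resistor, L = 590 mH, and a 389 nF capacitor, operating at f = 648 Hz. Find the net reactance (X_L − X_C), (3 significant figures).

ω = 2πf = 4072 rad/s
X_L = ωL = 2400 Ω
X_C = 1/(ωC) = 631 Ω
X = 2400 − 631 = 1770 Ω

1770 Ω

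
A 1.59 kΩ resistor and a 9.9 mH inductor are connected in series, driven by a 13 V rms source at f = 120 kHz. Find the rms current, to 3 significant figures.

1.70 mA

ω = 2πf = 754000 rad/s
X_L = ωL = 7460 Ω
Z = 1590 + j7460 Ω
|Z| = √(1590² + 7460²) = 7630 Ω
I = V/|Z| = 13/7630 = 1.70 mA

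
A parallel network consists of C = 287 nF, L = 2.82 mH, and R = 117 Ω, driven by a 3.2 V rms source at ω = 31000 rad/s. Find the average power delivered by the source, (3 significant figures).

87.5 mW

X_L = ωL = 87.4 Ω
X_C = 1/(ωC) = 112 Ω
Parallel: admittances add. Y = 1/R + 1/(jωL) + jωC
Y = (0.00855 − j0.00254) S
|Y| = 0.00892 S → |Z| = 1/|Y| = 112 Ω, ∠Z = −∠Y = 16.6°
I = V/|Z| = 28.5 mA
P = VI cos φ = 3.2 × 0.0285 × cos(16.6°) = 87.5 mW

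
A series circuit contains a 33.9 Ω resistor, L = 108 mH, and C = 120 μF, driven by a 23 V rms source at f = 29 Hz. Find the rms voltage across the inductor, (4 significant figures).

ω = 2πf = 182.2 rad/s
X_L = ωL = 19.68 Ω
X_C = 1/(ωC) = 45.73 Ω
Net reactance X = X_L − X_C = -26.06 Ω
Z = 33.90 − j26.06 Ω
|Z| = √(33.90² + 26.06²) = 42.76 Ω
I = V/|Z| = 537.9 mA
V_L = I·|Z_L| = 0.5379 × 19.68 = 10.59 V

10.59 V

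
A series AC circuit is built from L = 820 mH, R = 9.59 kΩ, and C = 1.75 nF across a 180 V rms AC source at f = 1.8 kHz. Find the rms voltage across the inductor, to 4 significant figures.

ω = 2πf = 11310 rad/s
X_L = ωL = 9274 Ω
X_C = 1/(ωC) = 50530 Ω
Net reactance X = X_L − X_C = -41250 Ω
Z = 9590 − j41250 Ω
|Z| = √(9590² + 41250²) = 42350 Ω
I = V/|Z| = 4.250 mA
V_L = I·|Z_L| = 0.004250 × 9274 = 39.42 V

39.42 V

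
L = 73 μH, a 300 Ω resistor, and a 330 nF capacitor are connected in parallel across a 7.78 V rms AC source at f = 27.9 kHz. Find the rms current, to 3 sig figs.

ω = 2πf = 175300 rad/s
X_L = ωL = 12.8 Ω
X_C = 1/(ωC) = 17.3 Ω
Parallel: admittances add. Y = 1/R + 1/(jωL) + jωC
Y = (0.00333 − j0.0203) S
|Y| = 0.0206 S → |Z| = 1/|Y| = 48.6 Ω, ∠Z = −∠Y = 80.7°
I = V/|Z| = 7.78/48.6 = 160 mA

160 mA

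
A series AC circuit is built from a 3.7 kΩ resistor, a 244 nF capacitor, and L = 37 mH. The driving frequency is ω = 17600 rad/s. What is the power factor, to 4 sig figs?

X_L = ωL = 651.2 Ω
X_C = 1/(ωC) = 232.9 Ω
Net reactance X = X_L − X_C = 418.3 Ω
Z = 3700 + j418.3 Ω
|Z| = √(3700² + 418.3²) = 3724 Ω
∠Z = arctan(418.3/3700) = 6.451°
cos φ = cos(6.451°) = 0.9937

0.9937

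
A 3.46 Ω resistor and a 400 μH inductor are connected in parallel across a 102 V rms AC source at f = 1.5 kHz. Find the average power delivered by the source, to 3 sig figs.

3.01 kW

ω = 2πf = 9425 rad/s
X_L = ωL = 3.77 Ω
Parallel: admittances add. Y = 1/R + 1/(jωL)
Y = (0.289 − j0.265) S
|Y| = 0.392 S → |Z| = 1/|Y| = 2.55 Ω, ∠Z = −∠Y = 42.5°
I = V/|Z| = 40.0 A
P = VI cos φ = 102 × 40.0 × cos(42.5°) = 3.01 kW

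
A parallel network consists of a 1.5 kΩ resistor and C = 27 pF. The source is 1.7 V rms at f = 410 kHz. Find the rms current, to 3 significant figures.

1.14 mA

ω = 2πf = 2.576e+06 rad/s
X_C = 1/(ωC) = 14400 Ω
Parallel: admittances add. Y = 1/R + jωC
Y = (0.000667 + j6.96e-05) S
|Y| = 0.000670 S → |Z| = 1/|Y| = 1490 Ω, ∠Z = −∠Y = -5.96°
I = V/|Z| = 1.7/1490 = 1.14 mA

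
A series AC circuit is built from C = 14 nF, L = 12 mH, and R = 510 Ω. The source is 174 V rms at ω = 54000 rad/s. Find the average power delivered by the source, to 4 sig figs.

X_L = ωL = 648.0 Ω
X_C = 1/(ωC) = 1323 Ω
Net reactance X = X_L − X_C = -674.8 Ω
Z = 510.0 − j674.8 Ω
|Z| = √(510.0² + 674.8²) = 845.8 Ω
∠Z = arctan(-674.8/510.0) = -52.92°
I = V/|Z| = 205.7 mA
P = VI cos φ = 174 × 0.2057 × cos(-52.92°) = 21.58 W

21.58 W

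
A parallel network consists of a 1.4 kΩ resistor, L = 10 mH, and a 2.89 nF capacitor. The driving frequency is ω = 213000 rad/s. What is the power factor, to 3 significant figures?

0.980

X_L = ωL = 2130 Ω
X_C = 1/(ωC) = 1620 Ω
Parallel: admittances add. Y = 1/R + 1/(jωL) + jωC
Y = (0.000714 + j0.000146) S
|Y| = 0.000729 S → |Z| = 1/|Y| = 1370 Ω, ∠Z = −∠Y = -11.6°
cos φ = cos(-11.6°) = 0.980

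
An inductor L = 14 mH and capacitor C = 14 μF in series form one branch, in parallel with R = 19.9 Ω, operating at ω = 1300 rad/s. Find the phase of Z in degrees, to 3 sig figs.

-28.4°

X_L = ωL = 18.2 Ω
X_C = 1/(ωC) = 54.9 Ω
Branch 1: Z₁ = R = 19.9 Ω
Branch 2 (series LC): Z₂ = j(X_L − X_C) = −j36.7 Ω
Parallel: Z = Z₁Z₂/(Z₁+Z₂), |Z| = 17.5 Ω, ∠Z = -28.4°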